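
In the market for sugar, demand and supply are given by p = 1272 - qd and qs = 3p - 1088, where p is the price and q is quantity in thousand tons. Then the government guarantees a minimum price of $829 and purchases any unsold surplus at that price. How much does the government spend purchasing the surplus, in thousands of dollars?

Rearranging demand gives qd = 1272 - p. Without the control the market clears where 1272 - p = 3p - 1088, i.e. p* = 590 and q* = 682.
Since 829 > 590, the floor is binding.
At p = 829: qd = 1272 - 829 = 443 and qs = 3·829 - 1088 = 1399.
Surplus = qs - qd = 956.
Government expenditure = surplus × support price = 956 × 829 = 792524.

792524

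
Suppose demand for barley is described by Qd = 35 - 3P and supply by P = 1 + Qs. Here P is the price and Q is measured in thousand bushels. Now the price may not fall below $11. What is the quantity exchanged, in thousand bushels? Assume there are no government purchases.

2

Rearranging supply gives Qs = P - 1. Equilibrium: 35 - 3P = P - 1, so 36 = 4P and P* = 9, Q* = 8.
The floor of 11 is above the equilibrium price 9, so it binds.
At P = 11: Qd = 35 - 3·11 = 2 and Qs = 11 - 1 = 10.
The quantity actually transacted is the short side, demand: 2.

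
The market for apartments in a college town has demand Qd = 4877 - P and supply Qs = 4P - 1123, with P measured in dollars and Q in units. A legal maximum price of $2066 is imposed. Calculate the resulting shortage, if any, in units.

0

In a free market, 4877 - P = 4P - 1123 gives the equilibrium P* = 1200, Q* = 3677.
The ceiling of 2066 is above the equilibrium price 1200, so it is not binding; the market clears at P* = 1200, Q* = 3677.
Since the control does not bind, there is no shortage.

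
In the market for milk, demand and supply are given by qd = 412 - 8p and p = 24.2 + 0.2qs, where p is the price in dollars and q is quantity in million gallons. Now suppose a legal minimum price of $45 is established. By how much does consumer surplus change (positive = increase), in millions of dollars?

Rearranging supply gives qs = 5p - 121. Equilibrium: 412 - 8p = 5p - 121, so 533 = 13p and p* = 41, q* = 84.
The floor of 45 is above the equilibrium price 41, so it binds.
At p = 45: qd = 412 - 8·45 = 52 and qs = 5·45 - 121 = 104.
Consumer surplus without the control is ½ · (51.5 - 41) · 84 = 441.
With the floor, consumers buy 52 units at 45, so CS = ½ · (51.5 - 45) · 52 = 169.
Change in consumer surplus = 169 - 441 = -272.

-272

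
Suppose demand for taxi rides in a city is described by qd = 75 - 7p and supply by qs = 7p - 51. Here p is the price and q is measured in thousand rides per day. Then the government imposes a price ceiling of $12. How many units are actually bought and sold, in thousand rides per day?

Setting quantity demanded equal to quantity supplied, 75 - 7p = 7p - 51, gives p* = 9 and q* = 12.
The ceiling of 12 is above the equilibrium price 9, so it is not binding; the market clears at p* = 9, q* = 12.

12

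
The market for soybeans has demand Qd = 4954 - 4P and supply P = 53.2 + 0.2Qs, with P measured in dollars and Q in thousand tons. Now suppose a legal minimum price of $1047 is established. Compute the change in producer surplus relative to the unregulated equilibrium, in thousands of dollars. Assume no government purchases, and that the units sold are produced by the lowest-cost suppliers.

Rearranging supply gives Qs = 5P - 266. In a free market, 4954 - 4P = 5P - 266 gives the equilibrium P* = 580, Q* = 2634.
Since 1047 > 580, the floor is binding.
At P = 1047: Qd = 4954 - 4·1047 = 766 and Qs = 5·1047 - 266 = 4969.
Producer surplus without the control is ½ · (580 - 53.2) · 2634 = 693795.6.
With the floor, 766 units are sold at 1047. The supply price at Q = 766 is 206.4, so PS = ½ · [(1047 - 53.2) + (1047 - 206.4)] · 766 = 702575.2.
Change in producer surplus = 702575.2 - 693795.6 = 8779.6.

8779.6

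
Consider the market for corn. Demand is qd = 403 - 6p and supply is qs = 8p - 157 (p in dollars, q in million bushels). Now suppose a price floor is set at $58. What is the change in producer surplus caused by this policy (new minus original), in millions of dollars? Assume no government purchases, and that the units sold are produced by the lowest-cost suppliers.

Setting quantity demanded equal to quantity supplied, 403 - 6p = 8p - 157, gives p* = 40 and q* = 163.
Because the floor (58) lies above the market-clearing price, it is binding.
At p = 58: qd = 403 - 6·58 = 55 and qs = 8·58 - 157 = 307.
Producer surplus without the control is ½ · (40 - 19.625) · 163 = 1660.5625.
With the floor, 55 units are sold at 58. The supply price at q = 55 is 26.5, so PS = ½ · [(58 - 19.625) + (58 - 26.5)] · 55 = 1921.5625.
Change in producer surplus = 1921.5625 - 1660.5625 = 261.

261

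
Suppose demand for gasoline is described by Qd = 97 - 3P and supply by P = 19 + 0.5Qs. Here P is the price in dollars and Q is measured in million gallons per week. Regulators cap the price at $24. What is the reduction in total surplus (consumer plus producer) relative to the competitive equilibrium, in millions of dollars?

15

Rearranging supply gives Qs = 2P - 38. Setting quantity demanded equal to quantity supplied, 97 - 3P = 2P - 38, gives P* = 27 and Q* = 16.
Because the ceiling (24) lies below the market-clearing price, it is binding.
At P = 24: Qd = 97 - 3·24 = 25 and Qs = 2·24 - 38 = 10.
Quantity traded falls to 10. At Q = 10 the demand price is (97 - 10)/3 = 29 and the supply price is (38 + 10)/2 = 24.
Deadweight loss = ½ · (29 - 24) · (16 - 10) = ½ · 5 · 6 = 15.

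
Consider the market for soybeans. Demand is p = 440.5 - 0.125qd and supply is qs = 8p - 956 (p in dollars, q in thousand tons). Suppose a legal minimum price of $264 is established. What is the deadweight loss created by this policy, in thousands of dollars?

0

Rearranging demand gives qd = 3524 - 8p. Setting quantity demanded equal to quantity supplied, 3524 - 8p = 8p - 956, gives p* = 280 and q* = 1284.
Since 264 is below p* = 280, the floor does not bind and the free-market outcome prevails.
Since the control does not bind, no trades are prevented and deadweight loss is zero.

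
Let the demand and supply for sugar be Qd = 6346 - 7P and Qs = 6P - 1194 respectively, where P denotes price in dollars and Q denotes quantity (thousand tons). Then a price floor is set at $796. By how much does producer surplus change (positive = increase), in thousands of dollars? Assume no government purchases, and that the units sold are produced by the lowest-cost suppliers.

-23328

Without the control the market clears where 6346 - 7P = 6P - 1194, i.e. P* = 580 and Q* = 2286.
Because the floor (796) lies above the market-clearing price, it is binding.
At P = 796: Qd = 6346 - 7·796 = 774 and Qs = 6·796 - 1194 = 3582.
Producer surplus without the control is ½ · (580 - 199) · 2286 = 435483.
With the floor, 774 units are sold at 796. The supply price at Q = 774 is 328, so PS = ½ · [(796 - 199) + (796 - 328)] · 774 = 412155.
Change in producer surplus = 412155 - 435483 = -23328.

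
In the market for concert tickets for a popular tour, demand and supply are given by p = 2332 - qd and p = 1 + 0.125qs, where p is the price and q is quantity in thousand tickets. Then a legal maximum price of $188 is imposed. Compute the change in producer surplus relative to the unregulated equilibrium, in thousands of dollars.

Rearranging demand gives qd = 2332 - p; rearranging supply gives qs = 8p - 8. In a free market, 2332 - p = 8p - 8 gives the equilibrium p* = 260, q* = 2072.
The ceiling of 188 is below the equilibrium price 260, so it binds.
At p = 188: qd = 2332 - 188 = 2144 and qs = 8·188 - 8 = 1496.
Producer surplus without the control is ½ · (260 - 1) · 2072 = 268324.
With the ceiling, producers sell 1496 units at 188, so PS = ½ · (188 - 1) · 1496 = 139876.
Change in producer surplus = 139876 - 268324 = -128448.

-128448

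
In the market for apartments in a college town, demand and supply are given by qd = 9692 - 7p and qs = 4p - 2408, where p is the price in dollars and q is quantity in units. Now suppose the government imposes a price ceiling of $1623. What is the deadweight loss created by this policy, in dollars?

Setting quantity demanded equal to quantity supplied, 9692 - 7p = 4p - 2408, gives p* = 1100 and q* = 1992.
The ceiling of 1623 is above the equilibrium price 1100, so it is not binding; the market clears at p* = 1100, q* = 1992.
Since the control does not bind, no trades are prevented and deadweight loss is zero.

0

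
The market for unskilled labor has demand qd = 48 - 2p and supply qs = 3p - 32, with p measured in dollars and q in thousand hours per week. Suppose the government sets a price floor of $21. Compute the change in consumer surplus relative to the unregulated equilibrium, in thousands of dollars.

-55

In a free market, 48 - 2p = 3p - 32 gives the equilibrium p* = 16, q* = 16.
Because the floor (21) lies above the market-clearing price, it is binding.
At p = 21: qd = 48 - 2·21 = 6 and qs = 3·21 - 32 = 31.
Consumer surplus without the control is ½ · (24 - 16) · 16 = 64.
With the floor, consumers buy 6 units at 21, so CS = ½ · (24 - 21) · 6 = 9.
Change in consumer surplus = 9 - 64 = -55.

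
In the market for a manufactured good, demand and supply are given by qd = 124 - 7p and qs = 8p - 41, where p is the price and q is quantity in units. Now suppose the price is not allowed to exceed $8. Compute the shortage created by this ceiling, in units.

45

In a free market, 124 - 7p = 8p - 41 gives the equilibrium p* = 11, q* = 47.
Because the ceiling (8) lies below the market-clearing price, it is binding.
At p = 8: qd = 124 - 7·8 = 68 and qs = 8·8 - 41 = 23.
Shortage = qd - qs = 68 - 23 = 45.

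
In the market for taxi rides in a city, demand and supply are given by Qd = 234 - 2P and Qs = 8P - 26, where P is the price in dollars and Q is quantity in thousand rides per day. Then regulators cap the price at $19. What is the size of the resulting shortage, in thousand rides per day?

70

Setting quantity demanded equal to quantity supplied, 234 - 2P = 8P - 26, gives P* = 26 and Q* = 182.
Because the ceiling (19) lies below the market-clearing price, it is binding.
At P = 19: Qd = 234 - 2·19 = 196 and Qs = 8·19 - 26 = 126.
Shortage = Qd - Qs = 196 - 126 = 70.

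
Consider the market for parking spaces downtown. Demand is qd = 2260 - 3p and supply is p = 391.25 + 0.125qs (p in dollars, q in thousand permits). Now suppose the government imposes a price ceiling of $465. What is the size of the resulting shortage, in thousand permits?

275

Rearranging supply gives qs = 8p - 3130. Without the control the market clears where 2260 - 3p = 8p - 3130, i.e. p* = 490 and q* = 790.
Since 465 < 490, the ceiling is binding.
At p = 465: qd = 2260 - 3·465 = 865 and qs = 8·465 - 3130 = 590.
Shortage = qd - qs = 865 - 590 = 275.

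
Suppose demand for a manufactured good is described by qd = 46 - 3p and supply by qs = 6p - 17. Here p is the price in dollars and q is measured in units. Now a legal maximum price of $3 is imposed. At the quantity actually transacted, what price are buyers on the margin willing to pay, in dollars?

Equilibrium: 46 - 3p = 6p - 17, so 63 = 9p and p* = 7, q* = 25.
Because the ceiling (3) lies below the market-clearing price, it is binding.
At p = 3: qd = 46 - 3·3 = 37 and qs = 6·3 - 17 = 1.
Only 1 units reach the market. On the demand curve, the marginal buyer's willingness to pay at q = 1 is (46 - 1)/3 = 15.

15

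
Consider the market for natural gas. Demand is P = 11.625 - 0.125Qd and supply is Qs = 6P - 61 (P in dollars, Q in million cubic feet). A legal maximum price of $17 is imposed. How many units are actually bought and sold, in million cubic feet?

Rearranging demand gives Qd = 93 - 8P. Without the control the market clears where 93 - 8P = 6P - 61, i.e. P* = 11 and Q* = 5.
Since 17 is above P* = 11, the ceiling does not bind and the free-market outcome prevails.

5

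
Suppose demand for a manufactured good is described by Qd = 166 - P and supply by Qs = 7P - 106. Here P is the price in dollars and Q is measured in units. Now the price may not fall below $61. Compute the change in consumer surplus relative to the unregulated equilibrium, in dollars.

-3199.5

Setting quantity demanded equal to quantity supplied, 166 - P = 7P - 106, gives P* = 34 and Q* = 132.
Because the floor (61) lies above the market-clearing price, it is binding.
At P = 61: Qd = 166 - 61 = 105 and Qs = 7·61 - 106 = 321.
Consumer surplus without the control is ½ · (166 - 34) · 132 = 8712.
With the floor, consumers buy 105 units at 61, so CS = ½ · (166 - 61) · 105 = 5512.5.
Change in consumer surplus = 5512.5 - 8712 = -3199.5.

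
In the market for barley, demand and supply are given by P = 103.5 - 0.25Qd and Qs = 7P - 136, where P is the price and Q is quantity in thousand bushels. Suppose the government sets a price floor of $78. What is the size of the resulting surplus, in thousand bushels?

308

Rearranging demand gives Qd = 414 - 4P. Without the control the market clears where 414 - 4P = 7P - 136, i.e. P* = 50 and Q* = 214.
Since 78 > 50, the floor is binding.
At P = 78: Qd = 414 - 4·78 = 102 and Qs = 7·78 - 136 = 410.
Surplus = Qs - Qd = 410 - 102 = 308.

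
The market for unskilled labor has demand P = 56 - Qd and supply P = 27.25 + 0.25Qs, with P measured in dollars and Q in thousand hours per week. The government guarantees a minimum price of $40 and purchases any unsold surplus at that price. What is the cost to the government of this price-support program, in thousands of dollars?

1400

Rearranging demand gives Qd = 56 - P; rearranging supply gives Qs = 4P - 109. Without the control the market clears where 56 - P = 4P - 109, i.e. P* = 33 and Q* = 23.
Since 40 > 33, the floor is binding.
At P = 40: Qd = 56 - 40 = 16 and Qs = 4·40 - 109 = 51.
Surplus = Qs - Qd = 35.
Government expenditure = surplus × support price = 35 × 40 = 1400.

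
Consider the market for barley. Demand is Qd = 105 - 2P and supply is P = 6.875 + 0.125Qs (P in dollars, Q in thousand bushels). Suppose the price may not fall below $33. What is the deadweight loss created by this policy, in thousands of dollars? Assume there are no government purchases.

Rearranging supply gives Qs = 8P - 55. Equilibrium: 105 - 2P = 8P - 55, so 160 = 10P and P* = 16, Q* = 73.
Because the floor (33) lies above the market-clearing price, it is binding.
At P = 33: Qd = 105 - 2·33 = 39 and Qs = 8·33 - 55 = 209.
Quantity traded falls to 39. At Q = 39 the demand price is (105 - 39)/2 = 33 and the supply price is (55 + 39)/8 = 11.75.
Deadweight loss = ½ · (33 - 11.75) · (73 - 39) = ½ · 21.25 · 34 = 361.25.

361.25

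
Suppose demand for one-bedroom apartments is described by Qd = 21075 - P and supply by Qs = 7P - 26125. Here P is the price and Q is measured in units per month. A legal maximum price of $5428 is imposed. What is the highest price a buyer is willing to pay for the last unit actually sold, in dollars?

Setting quantity demanded equal to quantity supplied, 21075 - P = 7P - 26125, gives P* = 5900 and Q* = 15175.
Because the ceiling (5428) lies below the market-clearing price, it is binding.
At P = 5428: Qd = 21075 - 5428 = 15647 and Qs = 7·5428 - 26125 = 11871.
Only 11871 units reach the market. On the demand curve, the marginal buyer's willingness to pay at Q = 11871 is (21075 - 11871) = 9204.

9204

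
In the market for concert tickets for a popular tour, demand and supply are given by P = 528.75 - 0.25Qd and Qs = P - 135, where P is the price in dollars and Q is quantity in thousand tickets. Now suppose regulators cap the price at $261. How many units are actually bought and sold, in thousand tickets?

Rearranging demand gives Qd = 2115 - 4P. Equilibrium: 2115 - 4P = P - 135, so 2250 = 5P and P* = 450, Q* = 315.
Because the ceiling (261) lies below the market-clearing price, it is binding.
At P = 261: Qd = 2115 - 4·261 = 1071 and Qs = 261 - 135 = 126.
The quantity actually transacted is the short side, supply: 126.

126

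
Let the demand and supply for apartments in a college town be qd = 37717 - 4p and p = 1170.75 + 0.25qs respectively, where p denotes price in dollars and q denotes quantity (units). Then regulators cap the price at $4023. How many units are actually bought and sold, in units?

Rearranging supply gives qs = 4p - 4683. Equilibrium: 37717 - 4p = 4p - 4683, so 42400 = 8p and p* = 5300, q* = 16517.
Because the ceiling (4023) lies below the market-clearing price, it is binding.
At p = 4023: qd = 37717 - 4·4023 = 21625 and qs = 4·4023 - 4683 = 11409.
The quantity actually transacted is the short side, supply: 11409.

11409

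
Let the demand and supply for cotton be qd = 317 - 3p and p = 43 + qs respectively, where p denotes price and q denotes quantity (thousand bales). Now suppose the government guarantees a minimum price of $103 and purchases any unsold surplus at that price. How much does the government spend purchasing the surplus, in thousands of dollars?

Rearranging supply gives qs = p - 43. Setting quantity demanded equal to quantity supplied, 317 - 3p = p - 43, gives p* = 90 and q* = 47.
Because the floor (103) lies above the market-clearing price, it is binding.
At p = 103: qd = 317 - 3·103 = 8 and qs = 103 - 43 = 60.
Surplus = qs - qd = 52.
Government expenditure = surplus × support price = 52 × 103 = 5356.

5356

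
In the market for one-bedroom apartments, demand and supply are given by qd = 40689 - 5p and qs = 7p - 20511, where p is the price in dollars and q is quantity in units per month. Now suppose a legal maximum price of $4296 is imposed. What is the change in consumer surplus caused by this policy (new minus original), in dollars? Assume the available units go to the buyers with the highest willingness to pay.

4519605.6

Without the control the market clears where 40689 - 5p = 7p - 20511, i.e. p* = 5100 and q* = 15189.
The ceiling of 4296 is below the equilibrium price 5100, so it binds.
At p = 4296: qd = 40689 - 5·4296 = 19209 and qs = 7·4296 - 20511 = 9561.
Consumer surplus without the control is ½ · (8137.8 - 5100) · 15189 = 23070572.1.
With the ceiling, 9561 units are sold at 4296 (assume they go to the highest-value buyers). The demand price at q = 9561 is 6225.6, so CS = ½ · [(8137.8 - 4296) + (6225.6 - 4296)] · 9561 = 27590177.7.
Change in consumer surplus = 27590177.7 - 23070572.1 = 4519605.6.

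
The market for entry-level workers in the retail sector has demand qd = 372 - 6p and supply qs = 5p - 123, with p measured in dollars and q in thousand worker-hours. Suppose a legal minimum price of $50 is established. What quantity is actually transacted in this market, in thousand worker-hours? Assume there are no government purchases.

72

Setting quantity demanded equal to quantity supplied, 372 - 6p = 5p - 123, gives p* = 45 and q* = 102.
The floor of 50 is above the equilibrium price 45, so it binds.
At p = 50: qd = 372 - 6·50 = 72 and qs = 5·50 - 123 = 127.
The quantity actually transacted is the short side, demand: 72.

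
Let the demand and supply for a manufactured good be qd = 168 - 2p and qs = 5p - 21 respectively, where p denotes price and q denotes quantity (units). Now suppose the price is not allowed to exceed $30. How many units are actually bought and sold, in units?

114

In a free market, 168 - 2p = 5p - 21 gives the equilibrium p* = 27, q* = 114.
The ceiling of 30 is above the equilibrium price 27, so it is not binding; the market clears at p* = 27, q* = 114.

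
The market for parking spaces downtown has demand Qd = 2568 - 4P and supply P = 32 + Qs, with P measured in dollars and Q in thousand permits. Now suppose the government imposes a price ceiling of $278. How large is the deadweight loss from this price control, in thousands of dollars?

36602.5

Rearranging supply gives Qs = P - 32. Setting quantity demanded equal to quantity supplied, 2568 - 4P = P - 32, gives P* = 520 and Q* = 488.
Because the ceiling (278) lies below the market-clearing price, it is binding.
At P = 278: Qd = 2568 - 4·278 = 1456 and Qs = 278 - 32 = 246.
Quantity traded falls to 246. At Q = 246 the demand price is (2568 - 246)/4 = 580.5 and the supply price is 32 + 246 = 278.
Deadweight loss = ½ · (580.5 - 278) · (488 - 246) = ½ · 302.5 · 242 = 36602.5.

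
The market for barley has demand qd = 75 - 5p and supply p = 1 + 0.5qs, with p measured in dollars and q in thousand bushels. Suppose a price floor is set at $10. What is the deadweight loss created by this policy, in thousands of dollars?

0

Rearranging supply gives qs = 2p - 2. Without the control the market clears where 75 - 5p = 2p - 2, i.e. p* = 11 and q* = 20.
The floor of 10 is below the equilibrium price 11, so it is not binding; the market clears at p* = 11, q* = 20.
Since the control does not bind, no trades are prevented and deadweight loss is zero.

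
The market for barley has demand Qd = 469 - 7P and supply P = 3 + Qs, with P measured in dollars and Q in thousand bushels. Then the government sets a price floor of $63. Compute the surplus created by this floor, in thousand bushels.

Rearranging supply gives Qs = P - 3. Without the control the market clears where 469 - 7P = P - 3, i.e. P* = 59 and Q* = 56.
The floor of 63 is above the equilibrium price 59, so it binds.
At P = 63: Qd = 469 - 7·63 = 28 and Qs = 63 - 3 = 60.
Surplus = Qs - Qd = 60 - 28 = 32.

32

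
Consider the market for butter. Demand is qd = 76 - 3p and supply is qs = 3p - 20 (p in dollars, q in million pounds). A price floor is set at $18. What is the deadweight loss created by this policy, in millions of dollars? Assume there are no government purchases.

Equilibrium: 76 - 3p = 3p - 20, so 96 = 6p and p* = 16, q* = 28.
Since 18 > 16, the floor is binding.
At p = 18: qd = 76 - 3·18 = 22 and qs = 3·18 - 20 = 34.
Quantity traded falls to 22. At q = 22 the demand price is (76 - 22)/3 = 18 and the supply price is (20 + 22)/3 = 14.
Deadweight loss = ½ · (18 - 14) · (28 - 22) = ½ · 4 · 6 = 12.

12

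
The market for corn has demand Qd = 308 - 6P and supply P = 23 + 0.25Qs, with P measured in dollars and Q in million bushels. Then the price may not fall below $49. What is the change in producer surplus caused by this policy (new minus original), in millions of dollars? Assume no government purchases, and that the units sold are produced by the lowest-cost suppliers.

-238.5

Rearranging supply gives Qs = 4P - 92. Equilibrium: 308 - 6P = 4P - 92, so 400 = 10P and P* = 40, Q* = 68.
Because the floor (49) lies above the market-clearing price, it is binding.
At P = 49: Qd = 308 - 6·49 = 14 and Qs = 4·49 - 92 = 104.
Producer surplus without the control is ½ · (40 - 23) · 68 = 578.
With the floor, 14 units are sold at 49. The supply price at Q = 14 is 26.5, so PS = ½ · [(49 - 23) + (49 - 26.5)] · 14 = 339.5.
Change in producer surplus = 339.5 - 578 = -238.5.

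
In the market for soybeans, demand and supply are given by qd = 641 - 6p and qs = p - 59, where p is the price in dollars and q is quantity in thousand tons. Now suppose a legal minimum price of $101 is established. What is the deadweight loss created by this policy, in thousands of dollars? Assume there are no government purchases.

21

Setting quantity demanded equal to quantity supplied, 641 - 6p = p - 59, gives p* = 100 and q* = 41.
The floor of 101 is above the equilibrium price 100, so it binds.
At p = 101: qd = 641 - 6·101 = 35 and qs = 101 - 59 = 42.
Quantity traded falls to 35. At q = 35 the demand price is (641 - 35)/6 = 101 and the supply price is 59 + 35 = 94.
Deadweight loss = ½ · (101 - 94) · (41 - 35) = ½ · 7 · 6 = 21.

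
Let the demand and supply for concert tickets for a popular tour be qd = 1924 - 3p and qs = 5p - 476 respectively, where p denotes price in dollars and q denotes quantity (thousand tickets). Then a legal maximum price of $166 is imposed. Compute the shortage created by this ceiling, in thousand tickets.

In a free market, 1924 - 3p = 5p - 476 gives the equilibrium p* = 300, q* = 1024.
Because the ceiling (166) lies below the market-clearing price, it is binding.
At p = 166: qd = 1924 - 3·166 = 1426 and qs = 5·166 - 476 = 354.
Shortage = qd - qs = 1426 - 354 = 1072.

1072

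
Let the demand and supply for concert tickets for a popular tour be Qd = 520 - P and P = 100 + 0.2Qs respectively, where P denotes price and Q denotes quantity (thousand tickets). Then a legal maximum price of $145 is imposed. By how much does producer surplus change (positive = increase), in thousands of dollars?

Rearranging supply gives Qs = 5P - 500. Equilibrium: 520 - P = 5P - 500, so 1020 = 6P and P* = 170, Q* = 350.
Because the ceiling (145) lies below the market-clearing price, it is binding.
At P = 145: Qd = 520 - 145 = 375 and Qs = 5·145 - 500 = 225.
Producer surplus without the control is ½ · (170 - 100) · 350 = 12250.
With the ceiling, producers sell 225 units at 145, so PS = ½ · (145 - 100) · 225 = 5062.5.
Change in producer surplus = 5062.5 - 12250 = -7187.5.

-7187.5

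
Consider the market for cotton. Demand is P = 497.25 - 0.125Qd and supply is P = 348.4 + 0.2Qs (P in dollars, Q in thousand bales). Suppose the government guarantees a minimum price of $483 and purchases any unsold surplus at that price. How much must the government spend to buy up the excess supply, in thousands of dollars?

Rearranging demand gives Qd = 3978 - 8P; rearranging supply gives Qs = 5P - 1742. Equilibrium: 3978 - 8P = 5P - 1742, so 5720 = 13P and P* = 440, Q* = 458.
The floor of 483 is above the equilibrium price 440, so it binds.
At P = 483: Qd = 3978 - 8·483 = 114 and Qs = 5·483 - 1742 = 673.
Surplus = Qs - Qd = 559.
Government expenditure = surplus × support price = 559 × 483 = 269997.

269997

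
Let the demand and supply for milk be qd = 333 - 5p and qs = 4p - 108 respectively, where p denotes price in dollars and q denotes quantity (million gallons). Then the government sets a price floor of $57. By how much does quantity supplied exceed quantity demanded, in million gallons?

72

Without the control the market clears where 333 - 5p = 4p - 108, i.e. p* = 49 and q* = 88.
Since 57 > 49, the floor is binding.
At p = 57: qd = 333 - 5·57 = 48 and qs = 4·57 - 108 = 120.
Surplus = qs - qd = 120 - 48 = 72.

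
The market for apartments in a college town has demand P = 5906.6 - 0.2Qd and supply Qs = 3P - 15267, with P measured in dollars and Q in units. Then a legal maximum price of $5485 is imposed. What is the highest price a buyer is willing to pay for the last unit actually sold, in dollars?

Rearranging demand gives Qd = 29533 - 5P. Setting quantity demanded equal to quantity supplied, 29533 - 5P = 3P - 15267, gives P* = 5600 and Q* = 1533.
The ceiling of 5485 is below the equilibrium price 5600, so it binds.
At P = 5485: Qd = 29533 - 5·5485 = 2108 and Qs = 3·5485 - 15267 = 1188.
Only 1188 units reach the market. On the demand curve, the marginal buyer's willingness to pay at Q = 1188 is (29533 - 1188)/5 = 5669.

5669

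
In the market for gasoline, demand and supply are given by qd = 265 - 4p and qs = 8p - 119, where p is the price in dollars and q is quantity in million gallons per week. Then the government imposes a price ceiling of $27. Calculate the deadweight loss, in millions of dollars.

In a free market, 265 - 4p = 8p - 119 gives the equilibrium p* = 32, q* = 137.
Since 27 < 32, the ceiling is binding.
At p = 27: qd = 265 - 4·27 = 157 and qs = 8·27 - 119 = 97.
Quantity traded falls to 97. At q = 97 the demand price is (265 - 97)/4 = 42 and the supply price is (119 + 97)/8 = 27.
Deadweight loss = ½ · (42 - 27) · (137 - 97) = ½ · 15 · 40 = 300.

300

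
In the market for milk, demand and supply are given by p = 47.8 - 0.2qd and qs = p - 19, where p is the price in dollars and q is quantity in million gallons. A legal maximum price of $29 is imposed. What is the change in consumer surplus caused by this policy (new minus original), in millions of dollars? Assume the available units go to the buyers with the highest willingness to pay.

Rearranging demand gives qd = 239 - 5p. Setting quantity demanded equal to quantity supplied, 239 - 5p = p - 19, gives p* = 43 and q* = 24.
Since 29 < 43, the ceiling is binding.
At p = 29: qd = 239 - 5·29 = 94 and qs = 29 - 19 = 10.
Consumer surplus without the control is ½ · (47.8 - 43) · 24 = 57.6.
With the ceiling, 10 units are sold at 29 (assume they go to the highest-value buyers). The demand price at q = 10 is 45.8, so CS = ½ · [(47.8 - 29) + (45.8 - 29)] · 10 = 178.
Change in consumer surplus = 178 - 57.6 = 120.4.

120.4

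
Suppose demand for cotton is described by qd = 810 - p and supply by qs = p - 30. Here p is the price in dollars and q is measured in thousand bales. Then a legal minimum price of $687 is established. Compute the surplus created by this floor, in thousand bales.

534

Setting quantity demanded equal to quantity supplied, 810 - p = p - 30, gives p* = 420 and q* = 390.
The floor of 687 is above the equilibrium price 420, so it binds.
At p = 687: qd = 810 - 687 = 123 and qs = 687 - 30 = 657.
Surplus = qs - qd = 657 - 123 = 534.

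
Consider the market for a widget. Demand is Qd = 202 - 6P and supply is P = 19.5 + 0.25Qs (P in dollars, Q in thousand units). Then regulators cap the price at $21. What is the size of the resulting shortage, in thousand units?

70

Rearranging supply gives Qs = 4P - 78. Equilibrium: 202 - 6P = 4P - 78, so 280 = 10P and P* = 28, Q* = 34.
Because the ceiling (21) lies below the market-clearing price, it is binding.
At P = 21: Qd = 202 - 6·21 = 76 and Qs = 4·21 - 78 = 6.
Shortage = Qd - Qs = 76 - 6 = 70.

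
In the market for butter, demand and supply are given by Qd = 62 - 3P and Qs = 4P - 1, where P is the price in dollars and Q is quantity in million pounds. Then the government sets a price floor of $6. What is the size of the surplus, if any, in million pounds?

0

Without the control the market clears where 62 - 3P = 4P - 1, i.e. P* = 9 and Q* = 35.
The floor of 6 is below the equilibrium price 9, so it is not binding; the market clears at P* = 9, Q* = 35.
Since the control does not bind, there is no surplus.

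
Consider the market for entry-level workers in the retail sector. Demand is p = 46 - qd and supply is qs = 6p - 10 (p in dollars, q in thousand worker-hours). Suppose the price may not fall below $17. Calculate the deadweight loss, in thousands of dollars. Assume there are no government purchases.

47.25

Rearranging demand gives qd = 46 - p. Setting quantity demanded equal to quantity supplied, 46 - p = 6p - 10, gives p* = 8 and q* = 38.
Since 17 > 8, the floor is binding.
At p = 17: qd = 46 - 17 = 29 and qs = 6·17 - 10 = 92.
Quantity traded falls to 29. At q = 29 the demand price is 46 - 29 = 17 and the supply price is (10 + 29)/6 = 6.5.
Deadweight loss = ½ · (17 - 6.5) · (38 - 29) = ½ · 10.5 · 9 = 47.25.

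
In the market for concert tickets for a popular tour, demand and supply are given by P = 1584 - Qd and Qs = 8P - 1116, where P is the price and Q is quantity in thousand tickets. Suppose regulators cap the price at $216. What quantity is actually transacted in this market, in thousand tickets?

612

Rearranging demand gives Qd = 1584 - P. Without the control the market clears where 1584 - P = 8P - 1116, i.e. P* = 300 and Q* = 1284.
The ceiling of 216 is below the equilibrium price 300, so it binds.
At P = 216: Qd = 1584 - 216 = 1368 and Qs = 8·216 - 1116 = 612.
The quantity actually transacted is the short side, supply: 612.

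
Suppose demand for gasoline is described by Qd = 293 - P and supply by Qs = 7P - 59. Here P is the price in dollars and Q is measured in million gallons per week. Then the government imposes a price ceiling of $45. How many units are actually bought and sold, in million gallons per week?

249

Equilibrium: 293 - P = 7P - 59, so 352 = 8P and P* = 44, Q* = 249.
Since 45 is above P* = 44, the ceiling does not bind and the free-market outcome prevails.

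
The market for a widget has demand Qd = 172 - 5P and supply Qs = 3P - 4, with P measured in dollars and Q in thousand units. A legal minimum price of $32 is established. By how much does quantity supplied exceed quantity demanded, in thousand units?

80

In a free market, 172 - 5P = 3P - 4 gives the equilibrium P* = 22, Q* = 62.
Since 32 > 22, the floor is binding.
At P = 32: Qd = 172 - 5·32 = 12 and Qs = 3·32 - 4 = 92.
Surplus = Qs - Qd = 92 - 12 = 80.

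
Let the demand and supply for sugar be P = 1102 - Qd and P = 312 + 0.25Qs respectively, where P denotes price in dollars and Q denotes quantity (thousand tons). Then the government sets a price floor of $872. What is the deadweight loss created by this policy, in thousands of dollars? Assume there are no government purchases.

Rearranging demand gives Qd = 1102 - P; rearranging supply gives Qs = 4P - 1248. Equilibrium: 1102 - P = 4P - 1248, so 2350 = 5P and P* = 470, Q* = 632.
Because the floor (872) lies above the market-clearing price, it is binding.
At P = 872: Qd = 1102 - 872 = 230 and Qs = 4·872 - 1248 = 2240.
Quantity traded falls to 230. At Q = 230 the demand price is 1102 - 230 = 872 and the supply price is (1248 + 230)/4 = 369.5.
Deadweight loss = ½ · (872 - 369.5) · (632 - 230) = ½ · 502.5 · 402 = 101002.5.

101002.5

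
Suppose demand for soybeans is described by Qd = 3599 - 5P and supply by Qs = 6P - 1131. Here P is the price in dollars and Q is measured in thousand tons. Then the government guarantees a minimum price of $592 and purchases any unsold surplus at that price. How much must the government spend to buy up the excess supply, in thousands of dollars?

Equilibrium: 3599 - 5P = 6P - 1131, so 4730 = 11P and P* = 430, Q* = 1449.
The floor of 592 is above the equilibrium price 430, so it binds.
At P = 592: Qd = 3599 - 5·592 = 639 and Qs = 6·592 - 1131 = 2421.
Surplus = Qs - Qd = 1782.
Government expenditure = surplus × support price = 1782 × 592 = 1054944.

1054944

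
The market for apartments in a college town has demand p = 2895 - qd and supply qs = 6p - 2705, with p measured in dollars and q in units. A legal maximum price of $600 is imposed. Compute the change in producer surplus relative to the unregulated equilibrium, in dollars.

Rearranging demand gives qd = 2895 - p. In a free market, 2895 - p = 6p - 2705 gives the equilibrium p* = 800, q* = 2095.
Because the ceiling (600) lies below the market-clearing price, it is binding.
At p = 600: qd = 2895 - 600 = 2295 and qs = 6·600 - 2705 = 895.
Producer surplus without the control is ½ · (800 - 2705/6) · 2095 = 4389025/12.
With the ceiling, producers sell 895 units at 600, so PS = ½ · (600 - 2705/6) · 895 = 801025/12.
Change in producer surplus = 801025/12 - 4389025/12 = -299000.

-299000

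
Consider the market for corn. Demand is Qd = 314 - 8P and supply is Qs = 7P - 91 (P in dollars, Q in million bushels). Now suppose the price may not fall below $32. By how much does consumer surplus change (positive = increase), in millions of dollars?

-390

In a free market, 314 - 8P = 7P - 91 gives the equilibrium P* = 27, Q* = 98.
Because the floor (32) lies above the market-clearing price, it is binding.
At P = 32: Qd = 314 - 8·32 = 58 and Qs = 7·32 - 91 = 133.
Consumer surplus without the control is ½ · (39.25 - 27) · 98 = 600.25.
With the floor, consumers buy 58 units at 32, so CS = ½ · (39.25 - 32) · 58 = 210.25.
Change in consumer surplus = 210.25 - 600.25 = -390.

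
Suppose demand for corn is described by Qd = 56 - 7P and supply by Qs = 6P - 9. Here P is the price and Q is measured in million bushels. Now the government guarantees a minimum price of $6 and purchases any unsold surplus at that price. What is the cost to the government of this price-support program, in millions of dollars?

Without the control the market clears where 56 - 7P = 6P - 9, i.e. P* = 5 and Q* = 21.
The floor of 6 is above the equilibrium price 5, so it binds.
At P = 6: Qd = 56 - 7·6 = 14 and Qs = 6·6 - 9 = 27.
Surplus = Qs - Qd = 13.
Government expenditure = surplus × support price = 13 × 6 = 78.

78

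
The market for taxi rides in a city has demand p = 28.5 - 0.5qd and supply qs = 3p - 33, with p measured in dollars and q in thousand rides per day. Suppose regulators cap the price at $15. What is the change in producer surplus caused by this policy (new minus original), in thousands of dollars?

-49.5

Rearranging demand gives qd = 57 - 2p. In a free market, 57 - 2p = 3p - 33 gives the equilibrium p* = 18, q* = 21.
Because the ceiling (15) lies below the market-clearing price, it is binding.
At p = 15: qd = 57 - 2·15 = 27 and qs = 3·15 - 33 = 12.
Producer surplus without the control is ½ · (18 - 11) · 21 = 73.5.
With the ceiling, producers sell 12 units at 15, so PS = ½ · (15 - 11) · 12 = 24.
Change in producer surplus = 24 - 73.5 = -49.5.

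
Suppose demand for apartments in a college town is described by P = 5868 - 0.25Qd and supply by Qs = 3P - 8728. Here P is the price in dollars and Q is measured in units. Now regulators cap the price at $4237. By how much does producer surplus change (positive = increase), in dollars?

-1643482.5

Rearranging demand gives Qd = 23472 - 4P. In a free market, 23472 - 4P = 3P - 8728 gives the equilibrium P* = 4600, Q* = 5072.
Since 4237 < 4600, the ceiling is binding.
At P = 4237: Qd = 23472 - 4·4237 = 6524 and Qs = 3·4237 - 8728 = 3983.
Producer surplus without the control is ½ · (4600 - 8728/3) · 5072 = 12862592/3.
With the ceiling, producers sell 3983 units at 4237, so PS = ½ · (4237 - 8728/3) · 3983 = 15864289/6.
Change in producer surplus = 15864289/6 - 12862592/3 = -1643482.5.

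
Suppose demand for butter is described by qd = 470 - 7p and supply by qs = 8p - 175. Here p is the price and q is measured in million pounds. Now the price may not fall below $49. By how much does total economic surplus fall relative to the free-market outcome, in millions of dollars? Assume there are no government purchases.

Setting quantity demanded equal to quantity supplied, 470 - 7p = 8p - 175, gives p* = 43 and q* = 169.
Because the floor (49) lies above the market-clearing price, it is binding.
At p = 49: qd = 470 - 7·49 = 127 and qs = 8·49 - 175 = 217.
Quantity traded falls to 127. At q = 127 the demand price is (470 - 127)/7 = 49 and the supply price is (175 + 127)/8 = 37.75.
Deadweight loss = ½ · (49 - 37.75) · (169 - 127) = ½ · 11.25 · 42 = 236.25.

236.25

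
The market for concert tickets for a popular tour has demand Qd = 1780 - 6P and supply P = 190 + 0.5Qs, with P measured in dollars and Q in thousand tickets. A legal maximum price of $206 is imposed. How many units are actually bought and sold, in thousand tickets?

Rearranging supply gives Qs = 2P - 380. Equilibrium: 1780 - 6P = 2P - 380, so 2160 = 8P and P* = 270, Q* = 160.
Since 206 < 270, the ceiling is binding.
At P = 206: Qd = 1780 - 6·206 = 544 and Qs = 2·206 - 380 = 32.
The quantity actually transacted is the short side, supply: 32.

32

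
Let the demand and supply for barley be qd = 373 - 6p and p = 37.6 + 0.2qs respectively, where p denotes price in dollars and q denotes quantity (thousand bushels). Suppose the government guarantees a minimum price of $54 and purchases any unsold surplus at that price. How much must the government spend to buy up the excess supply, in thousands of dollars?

1782

Rearranging supply gives qs = 5p - 188. Without the control the market clears where 373 - 6p = 5p - 188, i.e. p* = 51 and q* = 67.
Since 54 > 51, the floor is binding.
At p = 54: qd = 373 - 6·54 = 49 and qs = 5·54 - 188 = 82.
Surplus = qs - qd = 33.
Government expenditure = surplus × support price = 33 × 54 = 1782.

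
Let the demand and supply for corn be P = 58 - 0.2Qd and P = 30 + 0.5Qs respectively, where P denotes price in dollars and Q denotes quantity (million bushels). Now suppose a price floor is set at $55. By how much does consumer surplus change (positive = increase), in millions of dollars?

-137.5

Rearranging demand gives Qd = 290 - 5P; rearranging supply gives Qs = 2P - 60. Equilibrium: 290 - 5P = 2P - 60, so 350 = 7P and P* = 50, Q* = 40.
Since 55 > 50, the floor is binding.
At P = 55: Qd = 290 - 5·55 = 15 and Qs = 2·55 - 60 = 50.
Consumer surplus without the control is ½ · (58 - 50) · 40 = 160.
With the floor, consumers buy 15 units at 55, so CS = ½ · (58 - 55) · 15 = 22.5.
Change in consumer surplus = 22.5 - 160 = -137.5.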